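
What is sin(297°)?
sin(297°) = -0.891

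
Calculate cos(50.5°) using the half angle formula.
cos(50.5°) = √((1 + cos 101°)/2) = 0.6361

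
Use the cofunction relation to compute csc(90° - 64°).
csc(90° - 64°) = sec(64°) = 2.281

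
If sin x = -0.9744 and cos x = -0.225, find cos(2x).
cos(2x) = cos²x - sin²x = -0.8988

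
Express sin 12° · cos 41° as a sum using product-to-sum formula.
sin 12° cos 41° = (1/2)[sin(12°+41°) + sin(12°-41°)]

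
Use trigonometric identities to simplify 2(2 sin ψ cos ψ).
2(2 sin ψ cos ψ) = 2(sin(2ψ)) (using Double angle)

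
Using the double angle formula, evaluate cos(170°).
cos(170°) = cos²85° - sin²85° = -0.9848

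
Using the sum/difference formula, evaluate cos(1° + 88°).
cos(1° + 88°) = cos 1° cos 88° - sin 1° sin 88° = 0.01745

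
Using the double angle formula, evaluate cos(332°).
cos(332°) = cos²166° - sin²166° = 0.8829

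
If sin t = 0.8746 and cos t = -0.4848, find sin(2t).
sin(2t) = 2 sin t cos t = -0.848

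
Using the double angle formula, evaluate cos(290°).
cos(290°) = 1 - 2sin²145° = 0.342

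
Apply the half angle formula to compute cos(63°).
cos(63°) = √((1 + cos 126°)/2) = 0.454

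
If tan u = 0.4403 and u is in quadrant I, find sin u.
sin u = 0.403 (using tan²u + 1 = sec²u)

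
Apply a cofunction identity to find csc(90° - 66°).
csc(90° - 66°) = sec(66°) = 2.459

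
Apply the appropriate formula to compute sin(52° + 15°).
sin(52° + 15°) = sin 52° cos 15° + cos 52° sin 15° = 0.9205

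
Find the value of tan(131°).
tan(131°) = -1.15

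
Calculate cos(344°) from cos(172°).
cos(344°) = 1 - 2sin²172° = 0.9613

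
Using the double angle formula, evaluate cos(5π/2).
cos(5π/2) = cos²5π/4 - sin²5π/4 = 0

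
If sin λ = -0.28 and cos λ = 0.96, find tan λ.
tan λ = sin λ / cos λ = -0.2917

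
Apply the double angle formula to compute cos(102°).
cos(102°) = 2cos²51° - 1 = -0.2079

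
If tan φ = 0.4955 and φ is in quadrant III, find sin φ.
sin φ = -0.444 (using tan²φ + 1 = sec²φ)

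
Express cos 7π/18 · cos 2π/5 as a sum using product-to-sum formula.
cos 7π/18 cos 2π/5 = (1/2)[cos(7π/18-2π/5) + cos(7π/18+2π/5)]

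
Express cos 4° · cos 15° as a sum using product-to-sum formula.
cos 4° cos 15° = (1/2)[cos(4°-15°) + cos(4°+15°)]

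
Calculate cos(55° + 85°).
cos(55° + 85°) = cos 55° cos 85° - sin 55° sin 85° = -0.766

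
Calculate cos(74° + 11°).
cos(74° + 11°) = cos 74° cos 11° - sin 74° sin 11° = 0.08716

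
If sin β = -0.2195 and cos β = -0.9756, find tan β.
tan β = sin β / cos β = 0.225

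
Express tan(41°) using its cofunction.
tan(41°) = cot(90° - 41°) = cot(49°)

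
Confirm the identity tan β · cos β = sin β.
LHS = (sin β/cos β) · cos β = sin β = RHS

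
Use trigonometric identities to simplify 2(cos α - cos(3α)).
2(cos α - cos(3α)) = 2(2 sin(2α) sin α) (using Sum-to-product)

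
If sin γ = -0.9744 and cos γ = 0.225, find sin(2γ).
sin(2γ) = 2 sin γ cos γ = -0.4385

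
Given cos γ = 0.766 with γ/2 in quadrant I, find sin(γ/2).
sin(γ/2) = ±√((1 - cos γ)/2); positive since γ/2 ∈ QI, so sin(γ/2) = 0.3421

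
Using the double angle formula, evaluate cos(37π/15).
cos(37π/15) = cos²37π/30 - sin²37π/30 = 0.1045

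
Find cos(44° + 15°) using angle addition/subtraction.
cos(44° + 15°) = cos 44° cos 15° - sin 44° sin 15° = 0.515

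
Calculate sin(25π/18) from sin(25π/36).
sin(25π/18) = 2 sin 25π/36 cos 25π/36 = -0.9397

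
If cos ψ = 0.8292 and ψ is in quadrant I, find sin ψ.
sin ψ = 0.559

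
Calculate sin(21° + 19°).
sin(21° + 19°) = sin 21° cos 19° + cos 21° sin 19° = 0.6428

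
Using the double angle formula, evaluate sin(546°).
sin(546°) = 2 sin 273° cos 273° = -0.1045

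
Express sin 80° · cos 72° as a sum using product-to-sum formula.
sin 80° cos 72° = (1/2)[sin(80°+72°) + sin(80°-72°)]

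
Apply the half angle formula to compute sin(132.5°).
sin(132.5°) = √((1 - cos 265°)/2) = 0.7373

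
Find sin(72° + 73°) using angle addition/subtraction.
sin(72° + 73°) = sin 72° cos 73° + cos 72° sin 73° = 0.5736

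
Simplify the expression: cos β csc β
cos β csc β = cot β (using Reciprocal + quotient)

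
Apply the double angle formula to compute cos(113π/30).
cos(113π/30) = cos²113π/60 - sin²113π/60 = 0.7431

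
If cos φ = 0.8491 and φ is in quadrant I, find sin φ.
sin φ = 0.5282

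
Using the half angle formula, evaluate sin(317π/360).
sin(317π/360) = √((1 - cos 317π/180)/2) = 0.3665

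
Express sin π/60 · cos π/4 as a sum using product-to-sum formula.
sin π/60 cos π/4 = (1/2)[sin(π/60+π/4) + sin(π/60-π/4)]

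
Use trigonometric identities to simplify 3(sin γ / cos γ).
3(sin γ / cos γ) = 3(tan γ) (using Quotient identity)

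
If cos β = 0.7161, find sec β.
sec β = 1/cos β = 1.396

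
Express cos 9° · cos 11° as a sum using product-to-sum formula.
cos 9° cos 11° = (1/2)[cos(9°-11°) + cos(9°+11°)]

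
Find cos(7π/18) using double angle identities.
cos(7π/18) = cos²7π/36 - sin²7π/36 = 0.342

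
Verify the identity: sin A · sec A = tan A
LHS = sin A · (1/cos A) = sin A/cos A = tan A = RHS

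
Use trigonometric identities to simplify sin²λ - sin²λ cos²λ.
sin²λ - sin²λ cos²λ = sin⁴λ (using Factoring)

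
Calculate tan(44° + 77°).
tan(44° + 77°) = (tan 44° + tan 77°)/(1 - tan 44° tan 77°) = -1.664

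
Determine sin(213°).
sin(213°) = -0.5446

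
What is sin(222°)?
sin(222°) = -0.6691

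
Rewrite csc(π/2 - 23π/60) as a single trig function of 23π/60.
csc(π/2 - 23π/60) = sec(23π/60)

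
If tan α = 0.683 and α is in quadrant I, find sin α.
sin α = 0.564 (using tan²α + 1 = sec²α)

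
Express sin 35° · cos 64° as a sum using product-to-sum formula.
sin 35° cos 64° = (1/2)[sin(35°+64°) + sin(35°-64°)]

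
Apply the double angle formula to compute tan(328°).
tan(328°) = 2 tan 164° / (1 - tan²164°) = -0.6249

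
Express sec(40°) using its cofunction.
sec(40°) = csc(90° - 40°) = csc(50°)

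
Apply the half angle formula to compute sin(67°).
sin(67°) = √((1 - cos 134°)/2) = 0.9205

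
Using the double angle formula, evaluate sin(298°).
sin(298°) = 2 sin 149° cos 149° = -0.8829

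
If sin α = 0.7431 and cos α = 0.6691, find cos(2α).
cos(2α) = cos²α - sin²α = -0.1045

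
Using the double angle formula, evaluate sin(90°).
sin(90°) = 2 sin 45° cos 45° = 1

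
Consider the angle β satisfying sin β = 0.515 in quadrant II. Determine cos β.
cos β = ±√(1 - sin²β) = -0.8572 (negative in QII)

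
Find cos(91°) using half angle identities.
cos(91°) = -√((1 + cos 182°)/2) = -0.01745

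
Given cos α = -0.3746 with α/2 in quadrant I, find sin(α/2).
sin(α/2) = ±√((1 - cos α)/2); positive since α/2 ∈ QI, so sin(α/2) = 0.829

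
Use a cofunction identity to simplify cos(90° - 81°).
cos(90° - 81°) = sin(81°)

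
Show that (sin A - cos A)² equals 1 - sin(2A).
LHS = sin²A - 2 sin A cos A + cos²A = (sin²A + cos²A) - 2 sin A cos A = 1 - sin(2A) = RHS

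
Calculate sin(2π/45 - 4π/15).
sin(2π/45 - 4π/15) = sin 2π/45 cos 4π/15 - cos 2π/45 sin 4π/15 = -0.6428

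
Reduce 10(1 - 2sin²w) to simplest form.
10(1 - 2sin²w) = 10(cos(2w)) (using Double angle)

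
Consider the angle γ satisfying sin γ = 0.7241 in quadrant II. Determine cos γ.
cos γ = ±√(1 - sin²γ) = -0.6897 (negative in QII)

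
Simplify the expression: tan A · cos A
tan A · cos A = sin A (using Quotient identity)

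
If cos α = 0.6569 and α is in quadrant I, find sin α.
sin α = 0.754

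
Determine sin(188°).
sin(188°) = -0.1392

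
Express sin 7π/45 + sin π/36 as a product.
sin 7π/45 + sin π/36 = 2 sin(11π/120) cos(23π/360)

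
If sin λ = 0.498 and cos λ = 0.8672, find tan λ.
tan λ = sin λ / cos λ = 0.5743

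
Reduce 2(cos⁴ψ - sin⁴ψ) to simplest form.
2(cos⁴ψ - sin⁴ψ) = 2(cos(2ψ)) (using Factoring + double angle)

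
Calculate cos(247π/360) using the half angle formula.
cos(247π/360) = -√((1 + cos 247π/180)/2) = -0.5519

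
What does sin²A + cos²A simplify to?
sin²A + cos²A = 1 (using Pythagorean identity)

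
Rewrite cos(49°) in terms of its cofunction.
cos(49°) = sin(90° - 49°) = sin(41°)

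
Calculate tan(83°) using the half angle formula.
tan(83°) = sin 166° / (1 + cos 166°) = 8.144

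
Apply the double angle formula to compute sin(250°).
sin(250°) = 2 sin 125° cos 125° = -0.9397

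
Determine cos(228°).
cos(228°) = -0.6691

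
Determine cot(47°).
cot(47°) = 0.9325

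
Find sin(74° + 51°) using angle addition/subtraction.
sin(74° + 51°) = sin 74° cos 51° + cos 74° sin 51° = 0.8192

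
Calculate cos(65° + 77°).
cos(65° + 77°) = cos 65° cos 77° - sin 65° sin 77° = -0.788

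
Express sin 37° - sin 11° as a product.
sin 37° - sin 11° = 2 cos(24°) sin(13°)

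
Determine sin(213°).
sin(213°) = -0.5446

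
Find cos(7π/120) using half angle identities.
cos(7π/120) = √((1 + cos 7π/60)/2) = 0.9833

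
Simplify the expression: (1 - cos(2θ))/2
(1 - cos(2θ))/2 = sin²θ (using Power reduction)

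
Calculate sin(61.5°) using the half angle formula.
sin(61.5°) = √((1 - cos 123°)/2) = 0.8788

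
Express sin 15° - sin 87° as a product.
sin 15° - sin 87° = 2 cos(51°) sin(-36°)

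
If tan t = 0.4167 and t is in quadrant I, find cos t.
cos t = 0.9231 (using tan²t + 1 = sec²t)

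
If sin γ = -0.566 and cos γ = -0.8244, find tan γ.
tan γ = sin γ / cos γ = 0.6866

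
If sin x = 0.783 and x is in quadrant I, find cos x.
cos x = 0.622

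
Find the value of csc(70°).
csc(70°) = 1.064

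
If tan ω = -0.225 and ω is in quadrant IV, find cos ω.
cos ω = 0.9756 (using tan²ω + 1 = sec²ω)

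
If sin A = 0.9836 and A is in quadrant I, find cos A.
cos A = 0.1804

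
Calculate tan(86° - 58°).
tan(86° - 58°) = (tan 86° - tan 58°)/(1 + tan 86° tan 58°) = 0.5317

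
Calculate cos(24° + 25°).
cos(24° + 25°) = cos 24° cos 25° - sin 24° sin 25° = 0.6561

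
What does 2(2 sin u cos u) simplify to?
2(2 sin u cos u) = 2(sin(2u)) (using Double angle)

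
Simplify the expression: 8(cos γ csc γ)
8(cos γ csc γ) = 8(cot γ) (using Reciprocal + quotient)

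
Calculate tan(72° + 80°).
tan(72° + 80°) = (tan 72° + tan 80°)/(1 - tan 72° tan 80°) = -0.5317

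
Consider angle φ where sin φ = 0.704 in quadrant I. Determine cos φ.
cos φ = √(1 - sin²φ) = 0.7102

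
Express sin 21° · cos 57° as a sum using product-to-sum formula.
sin 21° cos 57° = (1/2)[sin(21°+57°) + sin(21°-57°)]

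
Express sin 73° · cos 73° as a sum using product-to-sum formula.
sin 73° cos 73° = (1/2)[sin(73°+73°) + sin(73°-73°)]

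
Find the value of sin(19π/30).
sin(19π/30) = 0.9135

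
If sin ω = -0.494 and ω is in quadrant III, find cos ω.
cos ω = -0.8695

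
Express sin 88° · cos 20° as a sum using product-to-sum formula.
sin 88° cos 20° = (1/2)[sin(88°+20°) + sin(88°-20°)]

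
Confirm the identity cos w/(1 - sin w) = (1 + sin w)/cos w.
RHS = (1 + sin w)(1 - sin w) / (cos w(1 - sin w)) = (1 - sin²w) / (cos w(1 - sin w)) = cos²w / (cos w(1 - sin w)) = cos w/(1 - sin w) = LHS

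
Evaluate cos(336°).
cos(336°) = 0.9135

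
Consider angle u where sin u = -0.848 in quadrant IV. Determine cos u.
cos u = √(1 - sin²u) = 0.53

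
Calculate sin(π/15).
sin(π/15) = 0.2079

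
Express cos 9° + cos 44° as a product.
cos 9° + cos 44° = 2 cos(26.5°) cos(-17.5°)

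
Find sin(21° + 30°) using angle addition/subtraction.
sin(21° + 30°) = sin 21° cos 30° + cos 21° sin 30° = 0.7771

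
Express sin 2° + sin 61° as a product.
sin 2° + sin 61° = 2 sin(31.5°) cos(-29.5°)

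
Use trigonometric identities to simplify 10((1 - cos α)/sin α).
10((1 - cos α)/sin α) = 10(tan(α/2)) (using Half angle)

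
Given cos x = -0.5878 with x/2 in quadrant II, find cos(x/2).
cos(x/2) = ±√((1 + cos x)/2); negative since x/2 ∈ QII, so cos(x/2) = -0.454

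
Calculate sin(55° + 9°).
sin(55° + 9°) = sin 55° cos 9° + cos 55° sin 9° = 0.8988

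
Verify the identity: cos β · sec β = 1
LHS = cos β · (1/cos β) = 1 = RHS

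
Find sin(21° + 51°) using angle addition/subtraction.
sin(21° + 51°) = sin 21° cos 51° + cos 21° sin 51° = 0.9511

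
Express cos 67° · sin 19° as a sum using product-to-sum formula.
cos 67° sin 19° = (1/2)[sin(67°+19°) - sin(67°-19°)]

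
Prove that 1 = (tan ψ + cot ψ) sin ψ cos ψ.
RHS = (sin ψ/cos ψ + cos ψ/sin ψ) sin ψ cos ψ = ((sin²ψ + cos²ψ)/(sin ψ cos ψ)) · sin ψ cos ψ = sin²ψ + cos²ψ = 1 = LHS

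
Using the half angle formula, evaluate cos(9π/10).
cos(9π/10) = -√((1 + cos 9π/5)/2) = -0.9511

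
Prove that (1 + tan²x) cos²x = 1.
LHS = sec²x · cos²x = (1/cos²x) · cos²x = 1 = RHS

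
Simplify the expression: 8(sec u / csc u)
8(sec u / csc u) = 8(tan u) (using Reciprocal identities)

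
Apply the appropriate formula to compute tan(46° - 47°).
tan(46° - 47°) = (tan 46° - tan 47°)/(1 + tan 46° tan 47°) = -0.01746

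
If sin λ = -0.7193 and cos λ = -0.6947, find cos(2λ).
cos(2λ) = cos²λ - sin²λ = -0.03478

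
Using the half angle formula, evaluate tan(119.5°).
tan(119.5°) = sin 239° / (1 + cos 239°) = -1.767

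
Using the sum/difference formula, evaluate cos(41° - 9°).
cos(41° - 9°) = cos 41° cos 9° + sin 41° sin 9° = 0.848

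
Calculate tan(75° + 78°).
tan(75° + 78°) = (tan 75° + tan 78°)/(1 - tan 75° tan 78°) = -0.5095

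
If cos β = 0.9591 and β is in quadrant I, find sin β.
sin β = 0.2831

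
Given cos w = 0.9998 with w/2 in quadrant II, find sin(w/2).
sin(w/2) = ±√((1 - cos w)/2); positive since w/2 ∈ QII, so sin(w/2) = 0.01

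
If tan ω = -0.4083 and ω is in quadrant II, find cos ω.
cos ω = -0.9258 (using tan²ω + 1 = sec²ω)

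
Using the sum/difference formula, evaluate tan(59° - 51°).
tan(59° - 51°) = (tan 59° - tan 51°)/(1 + tan 59° tan 51°) = 0.1405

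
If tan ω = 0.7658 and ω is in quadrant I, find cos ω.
cos ω = 0.7939 (using tan²ω + 1 = sec²ω)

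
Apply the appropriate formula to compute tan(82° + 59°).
tan(82° + 59°) = (tan 82° + tan 59°)/(1 - tan 82° tan 59°) = -0.8098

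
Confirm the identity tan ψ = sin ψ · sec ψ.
RHS = sin ψ · (1/cos ψ) = sin ψ/cos ψ = tan ψ = LHS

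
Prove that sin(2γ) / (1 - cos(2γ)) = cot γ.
LHS = 2 sin γ cos γ / (2sin²γ) = cos γ/sin γ = cot γ = RHS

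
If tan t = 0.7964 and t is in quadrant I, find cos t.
cos t = 0.7822 (using tan²t + 1 = sec²t)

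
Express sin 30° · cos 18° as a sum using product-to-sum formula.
sin 30° cos 18° = (1/2)[sin(30°+18°) + sin(30°-18°)]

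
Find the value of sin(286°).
sin(286°) = -0.9613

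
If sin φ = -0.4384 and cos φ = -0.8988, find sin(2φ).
sin(2φ) = 2 sin φ cos φ = 0.7881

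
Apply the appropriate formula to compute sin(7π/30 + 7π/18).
sin(7π/30 + 7π/18) = sin 7π/30 cos 7π/18 + cos 7π/30 sin 7π/18 = 0.9272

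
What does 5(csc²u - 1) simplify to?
5(csc²u - 1) = 5(cot²u) (using Pythagorean identity)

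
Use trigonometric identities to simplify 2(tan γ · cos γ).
2(tan γ · cos γ) = 2(sin γ) (using Quotient identity)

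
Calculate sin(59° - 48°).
sin(59° - 48°) = sin 59° cos 48° - cos 59° sin 48° = 0.1908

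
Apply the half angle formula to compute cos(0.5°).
cos(0.5°) = √((1 + cos 1°)/2) = 1.0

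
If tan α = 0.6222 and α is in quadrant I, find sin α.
sin α = 0.5283 (using tan²α + 1 = sec²α)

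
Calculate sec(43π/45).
sec(43π/45) = -1.01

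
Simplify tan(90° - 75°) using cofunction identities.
tan(90° - 75°) = cot(75°)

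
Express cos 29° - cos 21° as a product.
cos 29° - cos 21° = -2 sin(25°) sin(4°)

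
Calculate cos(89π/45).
cos(89π/45) = 0.9976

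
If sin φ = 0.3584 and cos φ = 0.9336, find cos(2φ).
cos(2φ) = cos²φ - sin²φ = 0.7432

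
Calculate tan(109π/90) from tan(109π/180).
tan(109π/90) = 2 tan 109π/180 / (1 - tan²109π/180) = 0.7813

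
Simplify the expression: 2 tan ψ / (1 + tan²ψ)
2 tan ψ / (1 + tan²ψ) = sin(2ψ) (using Double angle)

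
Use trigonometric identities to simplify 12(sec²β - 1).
12(sec²β - 1) = 12(tan²β) (using Pythagorean identity)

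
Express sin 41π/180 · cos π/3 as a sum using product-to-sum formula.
sin 41π/180 cos π/3 = (1/2)[sin(41π/180+π/3) + sin(41π/180-π/3)]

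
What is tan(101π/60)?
tan(101π/60) = -1.54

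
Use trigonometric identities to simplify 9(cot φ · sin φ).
9(cot φ · sin φ) = 9(cos φ) (using Quotient identity)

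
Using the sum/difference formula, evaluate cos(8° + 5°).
cos(8° + 5°) = cos 8° cos 5° - sin 8° sin 5° = 0.9744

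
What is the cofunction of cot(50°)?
cot(50°) = tan(90° - 50°) = tan(40°)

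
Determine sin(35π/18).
sin(35π/18) = -0.1736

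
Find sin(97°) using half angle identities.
sin(97°) = √((1 - cos 194°)/2) = 0.9925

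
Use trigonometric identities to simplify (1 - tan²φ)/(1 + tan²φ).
(1 - tan²φ)/(1 + tan²φ) = cos(2φ) (using Double angle)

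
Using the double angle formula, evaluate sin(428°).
sin(428°) = 2 sin 214° cos 214° = 0.9272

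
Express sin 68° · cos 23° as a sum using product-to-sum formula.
sin 68° cos 23° = (1/2)[sin(68°+23°) + sin(68°-23°)]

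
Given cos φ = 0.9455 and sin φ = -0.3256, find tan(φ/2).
tan(φ/2) = sin φ / (1 + cos φ) = -0.1674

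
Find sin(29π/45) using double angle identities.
sin(29π/45) = 2 sin 29π/90 cos 29π/90 = 0.8988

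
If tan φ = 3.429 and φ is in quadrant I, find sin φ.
sin φ = 0.96 (using tan²φ + 1 = sec²φ)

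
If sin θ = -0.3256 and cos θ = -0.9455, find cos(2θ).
cos(2θ) = cos²θ - sin²θ = 0.788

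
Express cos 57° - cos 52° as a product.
cos 57° - cos 52° = -2 sin(54.5°) sin(2.5°)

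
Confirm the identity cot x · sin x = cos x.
LHS = (cos x/sin x) · sin x = cos x = RHS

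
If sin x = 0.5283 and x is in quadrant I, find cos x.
cos x = 0.8491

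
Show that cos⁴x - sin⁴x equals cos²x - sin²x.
LHS = (cos²x - sin²x)(cos²x + sin²x) = (cos²x - sin²x) · 1 = cos²x - sin²x = RHS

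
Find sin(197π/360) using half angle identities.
sin(197π/360) = √((1 - cos 197π/180)/2) = 0.989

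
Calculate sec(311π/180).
sec(311π/180) = 1.524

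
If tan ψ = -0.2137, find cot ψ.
cot ψ = 1/tan ψ = -4.679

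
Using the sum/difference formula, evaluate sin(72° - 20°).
sin(72° - 20°) = sin 72° cos 20° - cos 72° sin 20° = 0.788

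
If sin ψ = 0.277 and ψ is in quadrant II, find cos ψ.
cos ψ = -0.9609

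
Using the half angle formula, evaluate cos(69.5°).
cos(69.5°) = √((1 + cos 139°)/2) = 0.3502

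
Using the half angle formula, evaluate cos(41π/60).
cos(41π/60) = -√((1 + cos 41π/30)/2) = -0.5446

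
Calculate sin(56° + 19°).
sin(56° + 19°) = sin 56° cos 19° + cos 56° sin 19° = (√6+√2)/4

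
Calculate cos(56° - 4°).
cos(56° - 4°) = cos 56° cos 4° + sin 56° sin 4° = 0.6157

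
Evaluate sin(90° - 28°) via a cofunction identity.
sin(90° - 28°) = cos(28°) = 0.8829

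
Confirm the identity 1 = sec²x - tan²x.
RHS = 1/cos²x - sin²x/cos²x = (1 - sin²x)/cos²x = cos²x/cos²x = 1 = LHS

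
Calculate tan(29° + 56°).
tan(29° + 56°) = (tan 29° + tan 56°)/(1 - tan 29° tan 56°) = 11.43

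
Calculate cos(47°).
cos(47°) = 0.682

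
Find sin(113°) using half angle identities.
sin(113°) = √((1 - cos 226°)/2) = 0.9205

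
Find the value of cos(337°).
cos(337°) = 0.9205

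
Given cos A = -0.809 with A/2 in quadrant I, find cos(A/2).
cos(A/2) = ±√((1 + cos A)/2); positive since A/2 ∈ QI, so cos(A/2) = 0.309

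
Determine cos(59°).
cos(59°) = 0.515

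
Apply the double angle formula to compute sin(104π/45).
sin(104π/45) = 2 sin 52π/45 cos 52π/45 = 0.829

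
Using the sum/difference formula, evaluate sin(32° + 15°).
sin(32° + 15°) = sin 32° cos 15° + cos 32° sin 15° = 0.7314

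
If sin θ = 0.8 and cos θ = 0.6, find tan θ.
tan θ = sin θ / cos θ = 1.333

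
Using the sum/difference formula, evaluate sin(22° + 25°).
sin(22° + 25°) = sin 22° cos 25° + cos 22° sin 25° = 0.7314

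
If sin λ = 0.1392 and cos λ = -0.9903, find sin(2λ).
sin(2λ) = 2 sin λ cos λ = -0.2757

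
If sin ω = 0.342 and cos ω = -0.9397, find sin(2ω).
sin(2ω) = 2 sin ω cos ω = -0.6428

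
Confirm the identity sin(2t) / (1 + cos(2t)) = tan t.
LHS = 2 sin t cos t / (2cos²t) = sin t/cos t = tan t = RHS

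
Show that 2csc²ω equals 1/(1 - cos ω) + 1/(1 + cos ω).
RHS = [(1 + cos ω) + (1 - cos ω)] / [(1 - cos ω)(1 + cos ω)] = 2/(1 - cos²ω) = 2/sin²ω = 2csc²ω = LHS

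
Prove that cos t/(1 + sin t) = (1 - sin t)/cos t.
RHS = (1 - sin t)(1 + sin t) / (cos t(1 + sin t)) = (1 - sin²t) / (cos t(1 + sin t)) = cos²t / (cos t(1 + sin t)) = cos t/(1 + sin t) = LHS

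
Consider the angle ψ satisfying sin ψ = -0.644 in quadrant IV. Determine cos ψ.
cos ψ = √(1 - sin²ψ) = 0.765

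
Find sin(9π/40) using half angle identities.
sin(9π/40) = √((1 - cos 9π/20)/2) = 0.6494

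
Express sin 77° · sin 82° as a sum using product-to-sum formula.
sin 77° sin 82° = (1/2)[cos(77°-82°) - cos(77°+82°)]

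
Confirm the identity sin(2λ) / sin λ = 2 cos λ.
LHS = 2 sin λ cos λ / sin λ = 2 cos λ = RHS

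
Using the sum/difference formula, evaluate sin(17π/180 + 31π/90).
sin(17π/180 + 31π/90) = sin 17π/180 cos 31π/90 + cos 17π/180 sin 31π/90 = 0.9816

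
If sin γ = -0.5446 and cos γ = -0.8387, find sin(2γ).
sin(2γ) = 2 sin γ cos γ = 0.9135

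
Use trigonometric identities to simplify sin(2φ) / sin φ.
sin(2φ) / sin φ = 2 cos φ (using Double angle)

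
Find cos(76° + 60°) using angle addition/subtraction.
cos(76° + 60°) = cos 76° cos 60° - sin 76° sin 60° = -0.7193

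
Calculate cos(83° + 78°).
cos(83° + 78°) = cos 83° cos 78° - sin 83° sin 78° = -0.9455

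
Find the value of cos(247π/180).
cos(247π/180) = -0.3907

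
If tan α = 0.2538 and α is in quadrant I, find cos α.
cos α = 0.9693 (using tan²α + 1 = sec²α)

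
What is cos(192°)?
cos(192°) = -0.9781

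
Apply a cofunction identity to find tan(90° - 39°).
tan(90° - 39°) = cot(39°) = 1.235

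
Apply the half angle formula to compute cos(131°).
cos(131°) = -√((1 + cos 262°)/2) = -0.6561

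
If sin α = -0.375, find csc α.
csc α = 1/sin α = -2.667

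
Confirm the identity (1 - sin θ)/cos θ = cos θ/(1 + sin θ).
LHS = (1 - sin θ)(1 + sin θ) / (cos θ(1 + sin θ)) = (1 - sin²θ) / (cos θ(1 + sin θ)) = cos²θ / (cos θ(1 + sin θ)) = cos θ/(1 + sin θ) = RHS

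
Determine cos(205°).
cos(205°) = -0.9063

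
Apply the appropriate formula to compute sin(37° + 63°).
sin(37° + 63°) = sin 37° cos 63° + cos 37° sin 63° = 0.9848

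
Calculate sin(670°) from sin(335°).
sin(670°) = 2 sin 335° cos 335° = -0.766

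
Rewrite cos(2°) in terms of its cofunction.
cos(2°) = sin(90° - 2°) = sin(88°)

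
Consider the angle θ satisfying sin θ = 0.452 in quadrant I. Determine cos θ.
cos θ = √(1 - sin²θ) = 0.892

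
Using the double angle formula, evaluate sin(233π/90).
sin(233π/90) = 2 sin 233π/180 cos 233π/180 = 0.9613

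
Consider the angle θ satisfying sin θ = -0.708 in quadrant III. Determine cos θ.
cos θ = ±√(1 - sin²θ) = -0.7062 (negative in QIII)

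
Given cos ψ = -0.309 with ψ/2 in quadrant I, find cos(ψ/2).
cos(ψ/2) = ±√((1 + cos ψ)/2); positive since ψ/2 ∈ QI, so cos(ψ/2) = 0.5878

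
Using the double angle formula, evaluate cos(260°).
cos(260°) = cos²130° - sin²130° = -0.1736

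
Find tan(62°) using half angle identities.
tan(62°) = sin 124° / (1 + cos 124°) = 1.881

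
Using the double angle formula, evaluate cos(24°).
cos(24°) = cos²12° - sin²12° = 0.9135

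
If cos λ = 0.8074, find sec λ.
sec λ = 1/cos λ = 1.239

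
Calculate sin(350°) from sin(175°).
sin(350°) = 2 sin 175° cos 175° = -0.1736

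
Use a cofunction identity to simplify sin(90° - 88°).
sin(90° - 88°) = cos(88°)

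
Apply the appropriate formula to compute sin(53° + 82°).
sin(53° + 82°) = sin 53° cos 82° + cos 53° sin 82° = √2/2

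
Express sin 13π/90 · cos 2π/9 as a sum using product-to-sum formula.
sin 13π/90 cos 2π/9 = (1/2)[sin(13π/90+2π/9) + sin(13π/90-2π/9)]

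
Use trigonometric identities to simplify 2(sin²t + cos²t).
2(sin²t + cos²t) = 2 (using Pythagorean identity)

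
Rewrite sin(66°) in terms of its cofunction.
sin(66°) = cos(90° - 66°) = cos(24°)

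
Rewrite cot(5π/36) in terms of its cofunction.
cot(5π/36) = tan(π/2 - 5π/36) = tan(13π/36)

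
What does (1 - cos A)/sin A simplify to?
(1 - cos A)/sin A = tan(A/2) (using Half angle)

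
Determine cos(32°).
cos(32°) = 0.848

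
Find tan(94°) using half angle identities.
tan(94°) = sin 188° / (1 + cos 188°) = -14.3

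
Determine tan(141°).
tan(141°) = -0.8098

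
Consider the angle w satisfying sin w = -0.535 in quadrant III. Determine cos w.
cos w = ±√(1 - sin²w) = -0.8449 (negative in QIII)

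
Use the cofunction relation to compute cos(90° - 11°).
cos(90° - 11°) = sin(11°) = 0.1908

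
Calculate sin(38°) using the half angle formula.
sin(38°) = √((1 - cos 76°)/2) = 0.6157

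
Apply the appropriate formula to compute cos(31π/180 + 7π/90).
cos(31π/180 + 7π/90) = cos 31π/180 cos 7π/90 - sin 31π/180 sin 7π/90 = √2/2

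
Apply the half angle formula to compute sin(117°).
sin(117°) = √((1 - cos 234°)/2) = 0.891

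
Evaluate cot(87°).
cot(87°) = 0.05241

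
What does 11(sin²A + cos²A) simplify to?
11(sin²A + cos²A) = 11 (using Pythagorean identity)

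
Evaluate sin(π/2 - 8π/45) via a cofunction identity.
sin(π/2 - 8π/45) = cos(8π/45) = 0.848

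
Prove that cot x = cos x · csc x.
RHS = cos x · (1/sin x) = cos x/sin x = cot x = LHS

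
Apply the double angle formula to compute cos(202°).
cos(202°) = cos²101° - sin²101° = -0.9272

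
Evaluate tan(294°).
tan(294°) = -2.246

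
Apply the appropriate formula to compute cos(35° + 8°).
cos(35° + 8°) = cos 35° cos 8° - sin 35° sin 8° = 0.7314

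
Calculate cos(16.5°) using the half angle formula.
cos(16.5°) = √((1 + cos 33°)/2) = 0.9588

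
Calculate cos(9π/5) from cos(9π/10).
cos(9π/5) = 2cos²9π/10 - 1 = 0.809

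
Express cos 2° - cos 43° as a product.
cos 2° - cos 43° = -2 sin(22.5°) sin(-20.5°)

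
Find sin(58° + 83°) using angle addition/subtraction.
sin(58° + 83°) = sin 58° cos 83° + cos 58° sin 83° = 0.6293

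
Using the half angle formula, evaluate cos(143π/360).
cos(143π/360) = √((1 + cos 143π/180)/2) = 0.3173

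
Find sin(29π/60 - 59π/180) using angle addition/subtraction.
sin(29π/60 - 59π/180) = sin 29π/60 cos 59π/180 - cos 29π/60 sin 59π/180 = 0.4695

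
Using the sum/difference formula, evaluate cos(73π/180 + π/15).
cos(73π/180 + π/15) = cos 73π/180 cos π/15 - sin 73π/180 sin π/15 = 0.08716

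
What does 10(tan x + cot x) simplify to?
10(tan x + cot x) = 10(sec x csc x) (using Quotient identities)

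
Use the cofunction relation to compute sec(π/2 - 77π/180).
sec(π/2 - 77π/180) = csc(77π/180) = 1.026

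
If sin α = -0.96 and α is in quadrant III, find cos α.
cos α = -0.28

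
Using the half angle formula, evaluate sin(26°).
sin(26°) = √((1 - cos 52°)/2) = 0.4384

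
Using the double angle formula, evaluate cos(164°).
cos(164°) = cos²82° - sin²82° = -0.9613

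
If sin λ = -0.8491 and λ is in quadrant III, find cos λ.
cos λ = -0.5282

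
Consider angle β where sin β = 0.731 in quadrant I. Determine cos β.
cos β = √(1 - sin²β) = 0.6824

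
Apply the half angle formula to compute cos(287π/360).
cos(287π/360) = -√((1 + cos 287π/180)/2) = -0.8039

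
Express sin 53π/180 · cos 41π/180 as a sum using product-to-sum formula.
sin 53π/180 cos 41π/180 = (1/2)[sin(53π/180+41π/180) + sin(53π/180-41π/180)]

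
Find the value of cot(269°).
cot(269°) = 0.01746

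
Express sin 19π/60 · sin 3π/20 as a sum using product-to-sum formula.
sin 19π/60 sin 3π/20 = (1/2)[cos(19π/60-3π/20) - cos(19π/60+3π/20)]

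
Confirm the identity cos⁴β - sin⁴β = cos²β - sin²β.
LHS = (cos²β - sin²β)(cos²β + sin²β) = (cos²β - sin²β) · 1 = cos²β - sin²β = RHS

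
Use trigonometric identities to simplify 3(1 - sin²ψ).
3(1 - sin²ψ) = 3(cos²ψ) (using Pythagorean identity)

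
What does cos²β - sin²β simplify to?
cos²β - sin²β = cos(2β) (using Double angle)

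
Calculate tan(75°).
tan(75°) = 2+√3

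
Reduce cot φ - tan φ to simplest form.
cot φ - tan φ = 2 cot(2φ) (using Double angle)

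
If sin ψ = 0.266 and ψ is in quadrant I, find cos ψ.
cos ψ = 0.964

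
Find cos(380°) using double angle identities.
cos(380°) = cos²190° - sin²190° = 0.9397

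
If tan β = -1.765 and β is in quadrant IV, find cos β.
cos β = 0.493 (using tan²β + 1 = sec²β)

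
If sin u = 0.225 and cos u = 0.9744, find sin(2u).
sin(2u) = 2 sin u cos u = 0.4385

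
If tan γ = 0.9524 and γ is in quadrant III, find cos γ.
cos γ = -0.7241 (using tan²γ + 1 = sec²γ)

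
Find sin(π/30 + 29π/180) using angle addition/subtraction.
sin(π/30 + 29π/180) = sin π/30 cos 29π/180 + cos π/30 sin 29π/180 = 0.5736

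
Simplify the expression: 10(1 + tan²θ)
10(1 + tan²θ) = 10(sec²θ) (using Pythagorean identity)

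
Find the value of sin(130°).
sin(130°) = 0.766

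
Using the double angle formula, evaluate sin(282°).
sin(282°) = 2 sin 141° cos 141° = -0.9781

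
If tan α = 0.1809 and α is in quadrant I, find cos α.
cos α = 0.984 (using tan²α + 1 = sec²α)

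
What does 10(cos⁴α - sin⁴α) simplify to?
10(cos⁴α - sin⁴α) = 10(cos(2α)) (using Factoring + double angle)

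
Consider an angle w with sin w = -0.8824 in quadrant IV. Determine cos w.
cos w = √(1 - sin²w) = 0.4705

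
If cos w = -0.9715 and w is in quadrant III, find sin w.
sin w = -0.237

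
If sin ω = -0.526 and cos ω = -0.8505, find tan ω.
tan ω = sin ω / cos ω = 0.6185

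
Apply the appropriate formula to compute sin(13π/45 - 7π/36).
sin(13π/45 - 7π/36) = sin 13π/45 cos 7π/36 - cos 13π/45 sin 7π/36 = 0.2924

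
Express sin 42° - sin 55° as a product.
sin 42° - sin 55° = 2 cos(48.5°) sin(-6.5°)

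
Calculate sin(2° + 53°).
sin(2° + 53°) = sin 2° cos 53° + cos 2° sin 53° = 0.8192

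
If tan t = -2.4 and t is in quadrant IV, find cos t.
cos t = 0.3846 (using tan²t + 1 = sec²t)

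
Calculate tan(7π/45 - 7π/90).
tan(7π/45 - 7π/90) = (tan 7π/45 - tan 7π/90)/(1 + tan 7π/45 tan 7π/90) = 0.2493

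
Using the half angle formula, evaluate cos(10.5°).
cos(10.5°) = √((1 + cos 21°)/2) = 0.9833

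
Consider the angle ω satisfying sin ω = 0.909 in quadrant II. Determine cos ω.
cos ω = ±√(1 - sin²ω) = -0.4168 (negative in QII)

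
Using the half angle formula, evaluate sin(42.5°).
sin(42.5°) = √((1 - cos 85°)/2) = 0.6756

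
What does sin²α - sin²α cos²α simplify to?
sin²α - sin²α cos²α = sin⁴α (using Factoring)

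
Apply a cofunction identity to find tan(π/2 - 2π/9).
tan(π/2 - 2π/9) = cot(2π/9) = 1.192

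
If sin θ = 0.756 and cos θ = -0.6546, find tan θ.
tan θ = sin θ / cos θ = -1.155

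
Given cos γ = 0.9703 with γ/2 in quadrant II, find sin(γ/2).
sin(γ/2) = ±√((1 - cos γ)/2); positive since γ/2 ∈ QII, so sin(γ/2) = 0.1219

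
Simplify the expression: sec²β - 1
sec²β - 1 = tan²β (using Pythagorean identity)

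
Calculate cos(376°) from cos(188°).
cos(376°) = 2cos²188° - 1 = 0.9613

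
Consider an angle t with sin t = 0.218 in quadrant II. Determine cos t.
cos t = ±√(1 - sin²t) = -0.9759 (negative in QII)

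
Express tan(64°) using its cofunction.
tan(64°) = cot(90° - 64°) = cot(26°)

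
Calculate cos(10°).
cos(10°) = 0.9848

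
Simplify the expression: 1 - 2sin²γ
1 - 2sin²γ = cos(2γ) (using Double angle)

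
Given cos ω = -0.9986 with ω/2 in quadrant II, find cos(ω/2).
cos(ω/2) = ±√((1 + cos ω)/2); negative since ω/2 ∈ QII, so cos(ω/2) = -0.02646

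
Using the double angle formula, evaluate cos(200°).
cos(200°) = cos²100° - sin²100° = -0.9397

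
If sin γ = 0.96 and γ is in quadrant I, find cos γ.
cos γ = 0.28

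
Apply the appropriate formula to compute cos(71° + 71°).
cos(71° + 71°) = cos 71° cos 71° - sin 71° sin 71° = -0.788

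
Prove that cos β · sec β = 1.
LHS = cos β · (1/cos β) = 1 = RHS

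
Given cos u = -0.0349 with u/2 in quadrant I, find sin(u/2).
sin(u/2) = ±√((1 - cos u)/2); positive since u/2 ∈ QI, so sin(u/2) = 0.7193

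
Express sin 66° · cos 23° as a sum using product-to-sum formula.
sin 66° cos 23° = (1/2)[sin(66°+23°) + sin(66°-23°)]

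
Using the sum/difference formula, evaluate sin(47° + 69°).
sin(47° + 69°) = sin 47° cos 69° + cos 47° sin 69° = 0.8988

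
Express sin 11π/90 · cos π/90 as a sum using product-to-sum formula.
sin 11π/90 cos π/90 = (1/2)[sin(11π/90+π/90) + sin(11π/90-π/90)]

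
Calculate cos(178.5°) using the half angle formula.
cos(178.5°) = -√((1 + cos 357°)/2) = -0.9997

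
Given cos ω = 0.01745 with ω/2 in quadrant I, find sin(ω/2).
sin(ω/2) = ±√((1 - cos ω)/2); positive since ω/2 ∈ QI, so sin(ω/2) = 0.7009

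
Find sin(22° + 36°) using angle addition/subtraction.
sin(22° + 36°) = sin 22° cos 36° + cos 22° sin 36° = 0.848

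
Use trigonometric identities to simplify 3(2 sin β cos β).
3(2 sin β cos β) = 3(sin(2β)) (using Double angle)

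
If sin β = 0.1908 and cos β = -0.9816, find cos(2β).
cos(2β) = cos²β - sin²β = 0.9271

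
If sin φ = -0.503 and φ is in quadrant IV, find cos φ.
cos φ = 0.8643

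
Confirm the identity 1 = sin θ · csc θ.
RHS = sin θ · (1/sin θ) = 1 = LHS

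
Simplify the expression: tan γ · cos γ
tan γ · cos γ = sin γ (using Quotient identity)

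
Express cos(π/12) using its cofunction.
cos(π/12) = sin(π/2 - π/12) = sin(5π/12)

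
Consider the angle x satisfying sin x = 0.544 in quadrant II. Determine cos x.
cos x = ±√(1 - sin²x) = -0.8391 (negative in QII)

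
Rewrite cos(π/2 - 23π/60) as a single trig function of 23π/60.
cos(π/2 - 23π/60) = sin(23π/60)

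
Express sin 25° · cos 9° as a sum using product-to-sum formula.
sin 25° cos 9° = (1/2)[sin(25°+9°) + sin(25°-9°)]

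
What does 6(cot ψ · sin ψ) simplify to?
6(cot ψ · sin ψ) = 6(cos ψ) (using Quotient identity)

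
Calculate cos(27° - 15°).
cos(27° - 15°) = cos 27° cos 15° + sin 27° sin 15° = 0.9781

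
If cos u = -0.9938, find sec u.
sec u = 1/cos u = -1.006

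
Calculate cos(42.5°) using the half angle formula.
cos(42.5°) = √((1 + cos 85°)/2) = 0.7373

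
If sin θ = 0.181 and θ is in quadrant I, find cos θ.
cos θ = 0.9835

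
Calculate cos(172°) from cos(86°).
cos(172°) = cos²86° - sin²86° = -0.9903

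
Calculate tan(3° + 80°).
tan(3° + 80°) = (tan 3° + tan 80°)/(1 - tan 3° tan 80°) = 8.144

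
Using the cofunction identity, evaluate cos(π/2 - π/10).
cos(π/2 - π/10) = sin(π/10) = 0.309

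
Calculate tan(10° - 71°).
tan(10° - 71°) = (tan 10° - tan 71°)/(1 + tan 10° tan 71°) = -1.804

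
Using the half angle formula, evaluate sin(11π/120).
sin(11π/120) = √((1 - cos 11π/60)/2) = 0.284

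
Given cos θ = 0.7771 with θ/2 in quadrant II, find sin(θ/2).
sin(θ/2) = ±√((1 - cos θ)/2); positive since θ/2 ∈ QII, so sin(θ/2) = 0.3338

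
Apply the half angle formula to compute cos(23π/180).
cos(23π/180) = √((1 + cos 23π/90)/2) = 0.9205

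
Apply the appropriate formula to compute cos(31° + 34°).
cos(31° + 34°) = cos 31° cos 34° - sin 31° sin 34° = 0.4226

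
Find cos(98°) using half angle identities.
cos(98°) = -√((1 + cos 196°)/2) = -0.1392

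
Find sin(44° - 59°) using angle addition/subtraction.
sin(44° - 59°) = sin 44° cos 59° - cos 44° sin 59° = -(√6-√2)/4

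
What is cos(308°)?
cos(308°) = 0.6157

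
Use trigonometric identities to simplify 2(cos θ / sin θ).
2(cos θ / sin θ) = 2(cot θ) (using Quotient identity)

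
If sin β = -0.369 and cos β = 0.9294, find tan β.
tan β = sin β / cos β = -0.397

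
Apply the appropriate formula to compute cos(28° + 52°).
cos(28° + 52°) = cos 28° cos 52° - sin 28° sin 52° = 0.1736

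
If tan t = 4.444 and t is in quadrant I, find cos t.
cos t = 0.2195 (using tan²t + 1 = sec²t)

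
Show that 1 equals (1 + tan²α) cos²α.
RHS = sec²α · cos²α = (1/cos²α) · cos²α = 1 = LHS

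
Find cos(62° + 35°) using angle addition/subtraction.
cos(62° + 35°) = cos 62° cos 35° - sin 62° sin 35° = -0.1219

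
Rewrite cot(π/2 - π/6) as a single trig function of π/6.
cot(π/2 - π/6) = tan(π/6)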